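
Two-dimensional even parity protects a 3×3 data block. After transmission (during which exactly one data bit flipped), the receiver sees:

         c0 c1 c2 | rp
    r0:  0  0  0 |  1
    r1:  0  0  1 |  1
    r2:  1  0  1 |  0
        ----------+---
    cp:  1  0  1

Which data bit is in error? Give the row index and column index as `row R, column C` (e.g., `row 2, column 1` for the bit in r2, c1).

Recompute each row's even parity and compare to rp:
  r0: data parity 0, sent rp 1 → mismatch
  r1: data parity 1, sent rp 1 → ok
  r2: data parity 0, sent rp 0 → ok
Recompute each column's even parity and compare to cp:
  c0: data parity 1, sent cp 1 → ok
  c1: data parity 0, sent cp 0 → ok
  c2: data parity 0, sent cp 1 → mismatch
Exactly one row (r0) and one column (c2) fail → the flipped bit is at their intersection.

row 0, column 2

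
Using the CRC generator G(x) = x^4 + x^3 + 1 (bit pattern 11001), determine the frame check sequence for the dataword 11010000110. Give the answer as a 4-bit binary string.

Append 4 zeros: 110100001100000. Divide by 11001 (XOR where the leading bit is 1):
  pos 0: 11010 XOR 11001 = 00011
  pos 3: 11000 XOR 11001 = 00001
  pos 7: 11100 XOR 11001 = 00101
  pos 9: 10100 XOR 11001 = 01101
  pos 10: 11010 XOR 11001 = 00011
Remainder (last 4 bits) = 0011. This is the CRC / FCS.

0011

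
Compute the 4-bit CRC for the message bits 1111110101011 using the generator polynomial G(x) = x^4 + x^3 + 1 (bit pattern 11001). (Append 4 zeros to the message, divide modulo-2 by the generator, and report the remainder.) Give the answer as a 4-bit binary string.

0111

Append 4 zeros: 11111101010110000. Divide by 11001 (XOR where the leading bit is 1):
  pos 0: 11111 XOR 11001 = 00110
  pos 2: 11010 XOR 11001 = 00011
  pos 5: 11101 XOR 11001 = 00100
  pos 7: 10001 XOR 11001 = 01000
  pos 8: 10001 XOR 11001 = 01000
  pos 9: 10000 XOR 11001 = 01001
  pos 10: 10010 XOR 11001 = 01011
  pos 11: 10110 XOR 11001 = 01111
  pos 12: 11110 XOR 11001 = 00111
Remainder (last 4 bits) = 0111. This is the CRC / FCS.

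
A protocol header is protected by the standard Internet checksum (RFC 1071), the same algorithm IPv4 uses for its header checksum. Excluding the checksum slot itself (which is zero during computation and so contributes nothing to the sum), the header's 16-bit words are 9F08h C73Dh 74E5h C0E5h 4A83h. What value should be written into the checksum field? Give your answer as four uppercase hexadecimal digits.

One's-complement addition (fold any carry out of bit 15 back into bit 0):
  0x9F08 + 0xC73D = 0x16645 → wrap carry → 0x6646
  0x6646 + 0x74E5 = 0x0DB2B
  0xDB2B + 0xC0E5 = 0x19C10 → wrap carry → 0x9C11
  0x9C11 + 0x4A83 = 0x0E694
One's-complement sum = 0xE694.
Checksum = ~0xE694 & 0xFFFF = 0x196B.

196B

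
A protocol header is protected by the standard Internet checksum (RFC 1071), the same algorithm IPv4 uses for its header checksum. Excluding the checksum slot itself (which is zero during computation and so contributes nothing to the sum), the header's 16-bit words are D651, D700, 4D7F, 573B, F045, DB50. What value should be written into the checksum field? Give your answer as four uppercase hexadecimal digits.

One's-complement addition (fold any carry out of bit 15 back into bit 0):
  0xD651 + 0xD700 = 0x1AD51 → wrap carry → 0xAD52
  0xAD52 + 0x4D7F = 0x0FAD1
  0xFAD1 + 0x573B = 0x1520C → wrap carry → 0x520D
  0x520D + 0xF045 = 0x14252 → wrap carry → 0x4253
  0x4253 + 0xDB50 = 0x11DA3 → wrap carry → 0x1DA4
One's-complement sum = 0x1DA4.
Checksum = ~0x1DA4 & 0xFFFF = 0xE25B.

E25B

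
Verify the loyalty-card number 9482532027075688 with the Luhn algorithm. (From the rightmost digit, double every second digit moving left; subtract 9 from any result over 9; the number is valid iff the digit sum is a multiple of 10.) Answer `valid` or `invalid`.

From the right, keep odd positions and double even positions (subtract 9 from any doubled value over 9):
  doubled (positions 2,4,...): 7 1 0 4 4 1 7 9 → sum 33
  kept (positions 1,3,...): 8 6 7 7 0 3 2 4 → sum 37
Total = 70.
70 mod 10 = 0, so the number is valid.

valid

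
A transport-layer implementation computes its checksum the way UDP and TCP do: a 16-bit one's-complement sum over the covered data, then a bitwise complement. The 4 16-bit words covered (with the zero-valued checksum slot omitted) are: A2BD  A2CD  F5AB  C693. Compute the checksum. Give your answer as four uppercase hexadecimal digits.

FE34

One's-complement addition (fold any carry out of bit 15 back into bit 0):
  0xA2BD + 0xA2CD = 0x1458A → wrap carry → 0x458B
  0x458B + 0xF5AB = 0x13B36 → wrap carry → 0x3B37
  0x3B37 + 0xC693 = 0x101CA → wrap carry → 0x01CB
One's-complement sum = 0x01CB.
Checksum = ~0x01CB & 0xFFFF = 0xFE34.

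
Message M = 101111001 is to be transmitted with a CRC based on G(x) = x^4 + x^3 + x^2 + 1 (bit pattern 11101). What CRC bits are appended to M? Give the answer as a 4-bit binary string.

0101

Append 4 zeros: 1011110010000. Divide by 11101 (XOR where the leading bit is 1):
  pos 0: 10111 XOR 11101 = 01010
  pos 1: 10101 XOR 11101 = 01000
  pos 2: 10000 XOR 11101 = 01101
  pos 3: 11010 XOR 11101 = 00111
  pos 5: 11110 XOR 11101 = 00011
  pos 8: 11000 XOR 11101 = 00101
Remainder (last 4 bits) = 0101. This is the CRC / FCS.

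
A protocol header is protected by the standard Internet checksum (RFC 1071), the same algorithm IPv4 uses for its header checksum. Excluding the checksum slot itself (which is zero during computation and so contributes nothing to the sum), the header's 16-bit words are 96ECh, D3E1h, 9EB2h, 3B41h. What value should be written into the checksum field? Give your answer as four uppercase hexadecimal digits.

One's-complement addition (fold any carry out of bit 15 back into bit 0):
  0x96EC + 0xD3E1 = 0x16ACD → wrap carry → 0x6ACE
  0x6ACE + 0x9EB2 = 0x10980 → wrap carry → 0x0981
  0x0981 + 0x3B41 = 0x044C2
One's-complement sum = 0x44C2.
Checksum = ~0x44C2 & 0xFFFF = 0xBB3D.

BB3D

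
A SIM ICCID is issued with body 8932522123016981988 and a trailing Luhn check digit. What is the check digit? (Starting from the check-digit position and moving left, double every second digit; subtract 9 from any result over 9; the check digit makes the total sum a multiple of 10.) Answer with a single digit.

6

Partial digits right→left: 8 8 9 1 8 9 6 1 0 3 2 1 2 2 5 2 3 9 8
Double every second digit counting from the check-digit position (so the 1st, 3rd, 5th, ... of the partial from the right).
  doubled (with −9 where >9): 7 9 7 3 0 4 4 1 6 7 → sum 48
  kept as-is: 8 1 9 1 3 1 2 2 9 → sum 36
Total = 48 + 36 = 84.
Check digit = (10 − (84 mod 10)) mod 10 = 6.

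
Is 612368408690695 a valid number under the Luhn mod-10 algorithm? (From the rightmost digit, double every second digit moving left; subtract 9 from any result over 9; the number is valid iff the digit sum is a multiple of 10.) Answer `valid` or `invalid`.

invalid

From the right, keep odd positions and double even positions (subtract 9 from any doubled value over 9):
  doubled (positions 2,4,...): 9 0 3 0 7 6 2 → sum 27
  kept (positions 1,3,...): 5 6 9 8 4 6 2 6 → sum 46
Total = 73.
73 mod 10 = 3, so the number is invalid.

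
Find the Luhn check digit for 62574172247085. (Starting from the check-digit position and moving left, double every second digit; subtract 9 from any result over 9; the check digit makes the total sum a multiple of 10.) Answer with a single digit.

7

Partial digits right→left: 5 8 0 7 4 2 2 7 1 4 7 5 2 6
Double every second digit counting from the check-digit position (so the 1st, 3rd, 5th, ... of the partial from the right).
  doubled (with −9 where >9): 1 0 8 4 2 5 4 → sum 24
  kept as-is: 8 7 2 7 4 5 6 → sum 39
Total = 24 + 39 = 63.
Check digit = (10 − (63 mod 10)) mod 10 = 7.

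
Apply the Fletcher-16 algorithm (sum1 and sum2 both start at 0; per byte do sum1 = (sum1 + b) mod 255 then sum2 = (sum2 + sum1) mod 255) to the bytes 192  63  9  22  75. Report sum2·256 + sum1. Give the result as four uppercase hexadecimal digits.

Running sums (mod 255):
  after byte 0 (192): sum1=192, sum2=192
  after byte 1 (63): sum1=0, sum2=192
  after byte 2 (9): sum1=9, sum2=201
  after byte 3 (22): sum1=31, sum2=232
  after byte 4 (75): sum1=106, sum2=83
Checksum = sum2·256 + sum1 = 83·256 + 106 = 21354 = 0x536A.

536A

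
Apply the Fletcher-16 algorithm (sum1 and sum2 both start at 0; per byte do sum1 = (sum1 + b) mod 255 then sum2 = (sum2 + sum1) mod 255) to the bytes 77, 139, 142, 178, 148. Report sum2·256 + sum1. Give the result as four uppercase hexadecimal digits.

56AE

Running sums (mod 255):
  after byte 0 (77): sum1=77, sum2=77
  after byte 1 (139): sum1=216, sum2=38
  after byte 2 (142): sum1=103, sum2=141
  after byte 3 (178): sum1=26, sum2=167
  after byte 4 (148): sum1=174, sum2=86
Checksum = sum2·256 + sum1 = 86·256 + 174 = 22190 = 0x56AE.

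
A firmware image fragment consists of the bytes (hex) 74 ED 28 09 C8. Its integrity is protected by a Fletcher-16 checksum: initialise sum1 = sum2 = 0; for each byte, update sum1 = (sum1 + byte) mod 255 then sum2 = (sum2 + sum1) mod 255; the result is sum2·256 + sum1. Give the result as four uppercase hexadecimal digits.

Running sums (mod 255):
  after byte 0 (74): sum1=116, sum2=116
  after byte 1 (ED): sum1=98, sum2=214
  after byte 2 (28): sum1=138, sum2=97
  after byte 3 (09): sum1=147, sum2=244
  after byte 4 (C8): sum1=92, sum2=81
Checksum = sum2·256 + sum1 = 81·256 + 92 = 20828 = 0x515C.

515C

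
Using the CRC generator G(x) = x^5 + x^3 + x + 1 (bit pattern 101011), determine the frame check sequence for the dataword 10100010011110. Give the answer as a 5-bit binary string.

10011

Append 5 zeros: 1010001001111000000. Divide by 101011 (XOR where the leading bit is 1):
  pos 0: 101000 XOR 101011 = 000011
  pos 4: 111001 XOR 101011 = 010010
  pos 5: 100101 XOR 101011 = 001110
  pos 7: 111011 XOR 101011 = 010000
  pos 8: 100000 XOR 101011 = 001011
  pos 10: 101100 XOR 101011 = 000111
  pos 13: 111000 XOR 101011 = 010011
Remainder (last 5 bits) = 10011. This is the CRC / FCS.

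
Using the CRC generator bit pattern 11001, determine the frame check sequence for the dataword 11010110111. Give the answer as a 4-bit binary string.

0001

Append 4 zeros: 110101101110000. Divide by 11001 (XOR where the leading bit is 1):
  pos 0: 11010 XOR 11001 = 00011
  pos 3: 11110 XOR 11001 = 00111
  pos 5: 11111 XOR 11001 = 00110
  pos 7: 11010 XOR 11001 = 00011
  pos 10: 11000 XOR 11001 = 00001
Remainder (last 4 bits) = 0001. This is the CRC / FCS.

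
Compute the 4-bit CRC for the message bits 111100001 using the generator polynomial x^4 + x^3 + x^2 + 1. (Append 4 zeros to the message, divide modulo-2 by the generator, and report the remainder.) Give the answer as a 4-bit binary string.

1011

Append 4 zeros: 1111000010000. Divide by 11101 (XOR where the leading bit is 1):
  pos 0: 11110 XOR 11101 = 00011
  pos 3: 11000 XOR 11101 = 00101
  pos 5: 10110 XOR 11101 = 01011
  pos 6: 10110 XOR 11101 = 01011
  pos 7: 10110 XOR 11101 = 01011
  pos 8: 10110 XOR 11101 = 01011
Remainder (last 4 bits) = 1011. This is the CRC / FCS.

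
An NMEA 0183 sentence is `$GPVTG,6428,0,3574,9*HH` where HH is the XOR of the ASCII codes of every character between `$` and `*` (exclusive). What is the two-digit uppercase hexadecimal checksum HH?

56

XOR the ASCII codes of the payload characters:
  'G' = 0x47 → acc = 0x47
  'P' = 0x50 → acc = 0x17
  'V' = 0x56 → acc = 0x41
  'T' = 0x54 → acc = 0x15
  'G' = 0x47 → acc = 0x52
  ',' = 0x2C → acc = 0x7E
  '6' = 0x36 → acc = 0x48
  '4' = 0x34 → acc = 0x7C
  '2' = 0x32 → acc = 0x4E
  '8' = 0x38 → acc = 0x76
  ',' = 0x2C → acc = 0x5A
  '0' = 0x30 → acc = 0x6A
  ',' = 0x2C → acc = 0x46
  '3' = 0x33 → acc = 0x75
  '5' = 0x35 → acc = 0x40
  '7' = 0x37 → acc = 0x77
  '4' = 0x34 → acc = 0x43
  ',' = 0x2C → acc = 0x6F
  '9' = 0x39 → acc = 0x56
Checksum = 0x56.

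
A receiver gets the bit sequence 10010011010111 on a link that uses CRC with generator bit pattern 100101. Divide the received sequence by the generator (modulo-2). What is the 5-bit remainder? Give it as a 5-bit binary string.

Modulo-2 division of 10010011010111 by 100101:
  pos 0: 100100 XOR 100101 = 000001
  pos 5: 111010 XOR 100101 = 011111
  pos 6: 111111 XOR 100101 = 011010
  pos 7: 110101 XOR 100101 = 010000
  pos 8: 100001 XOR 100101 = 000100
Remainder = 00100 (nonzero — an error is detected).

00100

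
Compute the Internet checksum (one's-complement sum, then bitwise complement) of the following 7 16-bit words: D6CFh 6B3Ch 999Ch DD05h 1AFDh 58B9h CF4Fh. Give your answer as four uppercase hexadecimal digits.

One's-complement addition (fold any carry out of bit 15 back into bit 0):
  0xD6CF + 0x6B3C = 0x1420B → wrap carry → 0x420C
  0x420C + 0x999C = 0x0DBA8
  0xDBA8 + 0xDD05 = 0x1B8AD → wrap carry → 0xB8AE
  0xB8AE + 0x1AFD = 0x0D3AB
  0xD3AB + 0x58B9 = 0x12C64 → wrap carry → 0x2C65
  0x2C65 + 0xCF4F = 0x0FBB4
One's-complement sum = 0xFBB4.
Checksum = ~0xFBB4 & 0xFFFF = 0x044B.

044B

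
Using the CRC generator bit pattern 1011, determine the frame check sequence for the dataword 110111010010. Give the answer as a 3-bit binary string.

Append 3 zeros: 110111010010000. Divide by 1011 (XOR where the leading bit is 1):
  pos 0: 1101 XOR 1011 = 0110
  pos 1: 1101 XOR 1011 = 0110
  pos 2: 1101 XOR 1011 = 0110
  pos 3: 1100 XOR 1011 = 0111
  pos 4: 1111 XOR 1011 = 0100
  pos 5: 1000 XOR 1011 = 0011
  pos 7: 1101 XOR 1011 = 0110
  pos 8: 1100 XOR 1011 = 0111
  pos 9: 1110 XOR 1011 = 0101
  pos 10: 1010 XOR 1011 = 0001
Remainder (last 3 bits) = 010. This is the CRC / FCS.

010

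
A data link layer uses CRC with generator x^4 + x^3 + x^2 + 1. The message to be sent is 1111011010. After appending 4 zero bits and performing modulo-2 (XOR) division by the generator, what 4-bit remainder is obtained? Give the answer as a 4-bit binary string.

1000

Append 4 zeros: 11110110100000. Divide by 11101 (XOR where the leading bit is 1):
  pos 0: 11110 XOR 11101 = 00011
  pos 3: 11110 XOR 11101 = 00011
  pos 6: 11100 XOR 11101 = 00001
Remainder (last 4 bits) = 1000. This is the CRC / FCS.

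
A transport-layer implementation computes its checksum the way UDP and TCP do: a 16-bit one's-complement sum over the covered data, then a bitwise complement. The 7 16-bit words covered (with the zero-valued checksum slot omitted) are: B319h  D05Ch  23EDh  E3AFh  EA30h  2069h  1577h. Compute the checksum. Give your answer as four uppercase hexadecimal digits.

54DB

One's-complement addition (fold any carry out of bit 15 back into bit 0):
  0xB319 + 0xD05C = 0x18375 → wrap carry → 0x8376
  0x8376 + 0x23ED = 0x0A763
  0xA763 + 0xE3AF = 0x18B12 → wrap carry → 0x8B13
  0x8B13 + 0xEA30 = 0x17543 → wrap carry → 0x7544
  0x7544 + 0x2069 = 0x095AD
  0x95AD + 0x1577 = 0x0AB24
One's-complement sum = 0xAB24.
Checksum = ~0xAB24 & 0xFFFF = 0x54DB.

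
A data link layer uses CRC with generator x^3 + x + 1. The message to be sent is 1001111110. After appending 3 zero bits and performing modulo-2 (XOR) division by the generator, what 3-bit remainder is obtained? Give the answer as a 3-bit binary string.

Append 3 zeros: 1001111110000. Divide by 1011 (XOR where the leading bit is 1):
  pos 0: 1001 XOR 1011 = 0010
  pos 2: 1011 XOR 1011 = 0000
  pos 6: 1110 XOR 1011 = 0101
  pos 7: 1010 XOR 1011 = 0001
Remainder (last 3 bits) = 100. This is the CRC / FCS.

100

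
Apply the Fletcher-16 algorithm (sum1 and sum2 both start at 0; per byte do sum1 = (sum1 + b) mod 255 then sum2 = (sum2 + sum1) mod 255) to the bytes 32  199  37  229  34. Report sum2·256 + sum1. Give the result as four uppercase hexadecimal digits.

Running sums (mod 255):
  after byte 0 (32): sum1=32, sum2=32
  after byte 1 (199): sum1=231, sum2=8
  after byte 2 (37): sum1=13, sum2=21
  after byte 3 (229): sum1=242, sum2=8
  after byte 4 (34): sum1=21, sum2=29
Checksum = sum2·256 + sum1 = 29·256 + 21 = 7445 = 0x1D15.

1D15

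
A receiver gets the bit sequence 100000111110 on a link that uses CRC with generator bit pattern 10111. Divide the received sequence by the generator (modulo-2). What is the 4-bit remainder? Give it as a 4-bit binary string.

0000

Modulo-2 division of 100000111110 by 10111:
  pos 0: 10000 XOR 10111 = 00111
  pos 2: 11101 XOR 10111 = 01010
  pos 3: 10101 XOR 10111 = 00010
  pos 6: 10111 XOR 10111 = 00000
Remainder = 0000 (zero — the frame passes the CRC check).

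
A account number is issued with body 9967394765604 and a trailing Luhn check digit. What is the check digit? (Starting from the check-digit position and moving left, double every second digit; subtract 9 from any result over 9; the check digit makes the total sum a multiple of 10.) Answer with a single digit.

3

Partial digits right→left: 4 0 6 5 6 7 4 9 3 7 6 9 9
Double every second digit counting from the check-digit position (so the 1st, 3rd, 5th, ... of the partial from the right).
  doubled (with −9 where >9): 8 3 3 8 6 3 9 → sum 40
  kept as-is: 0 5 7 9 7 9 → sum 37
Total = 40 + 37 = 77.
Check digit = (10 − (77 mod 10)) mod 10 = 3.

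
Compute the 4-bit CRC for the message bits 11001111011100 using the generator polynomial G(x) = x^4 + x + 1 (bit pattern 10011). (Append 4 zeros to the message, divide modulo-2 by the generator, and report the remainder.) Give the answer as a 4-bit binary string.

1111

Append 4 zeros: 110011110111000000. Divide by 10011 (XOR where the leading bit is 1):
  pos 0: 11001 XOR 10011 = 01010
  pos 1: 10101 XOR 10011 = 00110
  pos 3: 11011 XOR 10011 = 01000
  pos 4: 10000 XOR 10011 = 00011
  pos 7: 11111 XOR 10011 = 01100
  pos 8: 11000 XOR 10011 = 01011
  pos 9: 10110 XOR 10011 = 00101
  pos 11: 10100 XOR 10011 = 00111
  pos 13: 11100 XOR 10011 = 01111
Remainder (last 4 bits) = 1111. This is the CRC / FCS.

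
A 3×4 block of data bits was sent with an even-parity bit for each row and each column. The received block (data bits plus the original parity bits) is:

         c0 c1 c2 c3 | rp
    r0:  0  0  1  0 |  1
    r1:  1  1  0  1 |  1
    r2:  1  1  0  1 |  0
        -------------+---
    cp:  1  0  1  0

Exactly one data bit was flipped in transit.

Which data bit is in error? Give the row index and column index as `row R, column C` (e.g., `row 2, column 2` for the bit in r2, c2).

Recompute each row's even parity and compare to rp:
  r0: data parity 1, sent rp 1 → ok
  r1: data parity 1, sent rp 1 → ok
  r2: data parity 1, sent rp 0 → mismatch
Recompute each column's even parity and compare to cp:
  c0: data parity 0, sent cp 1 → mismatch
  c1: data parity 0, sent cp 0 → ok
  c2: data parity 1, sent cp 1 → ok
  c3: data parity 0, sent cp 0 → ok
Exactly one row (r2) and one column (c0) fail → the flipped bit is at their intersection.

row 2, column 0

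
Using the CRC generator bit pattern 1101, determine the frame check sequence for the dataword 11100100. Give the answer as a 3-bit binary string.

000

Append 3 zeros: 11100100000. Divide by 1101 (XOR where the leading bit is 1):
  pos 0: 1110 XOR 1101 = 0011
  pos 2: 1101 XOR 1101 = 0000
Remainder (last 3 bits) = 000. This is the CRC / FCS.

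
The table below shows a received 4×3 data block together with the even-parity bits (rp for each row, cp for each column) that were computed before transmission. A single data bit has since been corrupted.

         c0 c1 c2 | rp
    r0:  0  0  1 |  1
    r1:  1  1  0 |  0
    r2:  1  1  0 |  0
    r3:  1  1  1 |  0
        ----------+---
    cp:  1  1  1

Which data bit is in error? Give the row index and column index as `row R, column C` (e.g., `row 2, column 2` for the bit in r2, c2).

Recompute each row's even parity and compare to rp:
  r0: data parity 1, sent rp 1 → ok
  r1: data parity 0, sent rp 0 → ok
  r2: data parity 0, sent rp 0 → ok
  r3: data parity 1, sent rp 0 → mismatch
Recompute each column's even parity and compare to cp:
  c0: data parity 1, sent cp 1 → ok
  c1: data parity 1, sent cp 1 → ok
  c2: data parity 0, sent cp 1 → mismatch
Exactly one row (r3) and one column (c2) fail → the flipped bit is at their intersection.

row 3, column 2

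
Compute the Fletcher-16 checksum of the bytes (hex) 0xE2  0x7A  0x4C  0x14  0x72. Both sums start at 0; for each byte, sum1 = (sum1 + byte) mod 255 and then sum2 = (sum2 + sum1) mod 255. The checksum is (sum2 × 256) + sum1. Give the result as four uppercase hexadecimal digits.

Running sums (mod 255):
  after byte 0 (0xE2): sum1=226, sum2=226
  after byte 1 (0x7A): sum1=93, sum2=64
  after byte 2 (0x4C): sum1=169, sum2=233
  after byte 3 (0x14): sum1=189, sum2=167
  after byte 4 (0x72): sum1=48, sum2=215
Checksum = sum2·256 + sum1 = 215·256 + 48 = 55088 = 0xD730.

D730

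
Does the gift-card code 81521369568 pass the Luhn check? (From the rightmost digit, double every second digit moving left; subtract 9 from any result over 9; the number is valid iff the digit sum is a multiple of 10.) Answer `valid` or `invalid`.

From the right, keep odd positions and double even positions (subtract 9 from any doubled value over 9):
  doubled (positions 2,4,...): 3 9 6 4 2 → sum 24
  kept (positions 1,3,...): 8 5 6 1 5 8 → sum 33
Total = 57.
57 mod 10 = 7, so the number is invalid.

invalid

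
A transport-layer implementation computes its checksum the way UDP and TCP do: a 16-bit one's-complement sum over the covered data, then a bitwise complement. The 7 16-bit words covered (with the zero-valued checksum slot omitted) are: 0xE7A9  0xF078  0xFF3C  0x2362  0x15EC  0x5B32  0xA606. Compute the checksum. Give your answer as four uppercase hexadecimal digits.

EE18

One's-complement addition (fold any carry out of bit 15 back into bit 0):
  0xE7A9 + 0xF078 = 0x1D821 → wrap carry → 0xD822
  0xD822 + 0xFF3C = 0x1D75E → wrap carry → 0xD75F
  0xD75F + 0x2362 = 0x0FAC1
  0xFAC1 + 0x15EC = 0x110AD → wrap carry → 0x10AE
  0x10AE + 0x5B32 = 0x06BE0
  0x6BE0 + 0xA606 = 0x111E6 → wrap carry → 0x11E7
One's-complement sum = 0x11E7.
Checksum = ~0x11E7 & 0xFFFF = 0xEE18.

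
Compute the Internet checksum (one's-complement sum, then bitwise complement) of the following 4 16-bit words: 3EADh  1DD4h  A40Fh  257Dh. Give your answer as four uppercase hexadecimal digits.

D9F1

One's-complement addition (fold any carry out of bit 15 back into bit 0):
  0x3EAD + 0x1DD4 = 0x05C81
  0x5C81 + 0xA40F = 0x10090 → wrap carry → 0x0091
  0x0091 + 0x257D = 0x0260E
One's-complement sum = 0x260E.
Checksum = ~0x260E & 0xFFFF = 0xD9F1.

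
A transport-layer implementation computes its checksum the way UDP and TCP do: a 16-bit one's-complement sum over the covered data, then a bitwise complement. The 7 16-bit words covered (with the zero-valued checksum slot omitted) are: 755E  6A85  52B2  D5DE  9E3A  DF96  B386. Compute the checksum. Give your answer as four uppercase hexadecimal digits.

C632

One's-complement addition (fold any carry out of bit 15 back into bit 0):
  0x755E + 0x6A85 = 0x0DFE3
  0xDFE3 + 0x52B2 = 0x13295 → wrap carry → 0x3296
  0x3296 + 0xD5DE = 0x10874 → wrap carry → 0x0875
  0x0875 + 0x9E3A = 0x0A6AF
  0xA6AF + 0xDF96 = 0x18645 → wrap carry → 0x8646
  0x8646 + 0xB386 = 0x139CC → wrap carry → 0x39CD
One's-complement sum = 0x39CD.
Checksum = ~0x39CD & 0xFFFF = 0xC632.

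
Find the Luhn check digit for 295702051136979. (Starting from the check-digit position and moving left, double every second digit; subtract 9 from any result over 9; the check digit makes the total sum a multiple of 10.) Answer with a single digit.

2

Partial digits right→left: 9 7 9 6 3 1 1 5 0 2 0 7 5 9 2
Double every second digit counting from the check-digit position (so the 1st, 3rd, 5th, ... of the partial from the right).
  doubled (with −9 where >9): 9 9 6 2 0 0 1 4 → sum 31
  kept as-is: 7 6 1 5 2 7 9 → sum 37
Total = 31 + 37 = 68.
Check digit = (10 − (68 mod 10)) mod 10 = 2.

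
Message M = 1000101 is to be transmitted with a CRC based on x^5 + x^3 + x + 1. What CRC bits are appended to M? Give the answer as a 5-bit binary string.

Append 5 zeros: 100010100000. Divide by 101011 (XOR where the leading bit is 1):
  pos 0: 100010 XOR 101011 = 001001
  pos 2: 100110 XOR 101011 = 001101
  pos 4: 110100 XOR 101011 = 011111
  pos 5: 111110 XOR 101011 = 010101
  pos 6: 101010 XOR 101011 = 000001
Remainder (last 5 bits) = 00001. This is the CRC / FCS.

00001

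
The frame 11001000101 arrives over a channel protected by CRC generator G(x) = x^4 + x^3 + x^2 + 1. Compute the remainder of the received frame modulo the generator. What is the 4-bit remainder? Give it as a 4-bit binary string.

0111

Modulo-2 division of 11001000101 by 11101:
  pos 0: 11001 XOR 11101 = 00100
  pos 2: 10000 XOR 11101 = 01101
  pos 3: 11010 XOR 11101 = 00111
  pos 5: 11110 XOR 11101 = 00011
Remainder = 0111 (nonzero — an error is detected).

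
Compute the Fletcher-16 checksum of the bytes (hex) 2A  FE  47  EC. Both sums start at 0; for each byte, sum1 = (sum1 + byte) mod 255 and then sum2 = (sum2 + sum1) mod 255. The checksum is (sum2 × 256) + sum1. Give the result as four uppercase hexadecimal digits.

215D

Running sums (mod 255):
  after byte 0 (2A): sum1=42, sum2=42
  after byte 1 (FE): sum1=41, sum2=83
  after byte 2 (47): sum1=112, sum2=195
  after byte 3 (EC): sum1=93, sum2=33
Checksum = sum2·256 + sum1 = 33·256 + 93 = 8541 = 0x215D.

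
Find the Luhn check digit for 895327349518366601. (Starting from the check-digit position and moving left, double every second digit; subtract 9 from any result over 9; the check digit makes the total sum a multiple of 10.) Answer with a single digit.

Partial digits right→left: 1 0 6 6 6 3 8 1 5 9 4 3 7 2 3 5 9 8
Double every second digit counting from the check-digit position (so the 1st, 3rd, 5th, ... of the partial from the right).
  doubled (with −9 where >9): 2 3 3 7 1 8 5 6 9 → sum 44
  kept as-is: 0 6 3 1 9 3 2 5 8 → sum 37
Total = 44 + 37 = 81.
Check digit = (10 − (81 mod 10)) mod 10 = 9.

9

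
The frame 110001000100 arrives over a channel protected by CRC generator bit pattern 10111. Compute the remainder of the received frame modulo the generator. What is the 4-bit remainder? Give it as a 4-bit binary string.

Modulo-2 division of 110001000100 by 10111:
  pos 0: 11000 XOR 10111 = 01111
  pos 1: 11111 XOR 10111 = 01000
  pos 2: 10000 XOR 10111 = 00111
  pos 4: 11100 XOR 10111 = 01011
  pos 5: 10111 XOR 10111 = 00000
Remainder = 0000 (zero — the frame passes the CRC check).

0000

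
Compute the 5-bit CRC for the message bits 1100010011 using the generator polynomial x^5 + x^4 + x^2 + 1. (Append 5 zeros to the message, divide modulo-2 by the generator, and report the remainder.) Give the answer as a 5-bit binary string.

Append 5 zeros: 110001001100000. Divide by 110101 (XOR where the leading bit is 1):
  pos 0: 110001 XOR 110101 = 000100
  pos 3: 100001 XOR 110101 = 010100
  pos 4: 101001 XOR 110101 = 011100
  pos 5: 111000 XOR 110101 = 001101
  pos 7: 110100 XOR 110101 = 000001
Remainder (last 5 bits) = 00100. This is the CRC / FCS.

00100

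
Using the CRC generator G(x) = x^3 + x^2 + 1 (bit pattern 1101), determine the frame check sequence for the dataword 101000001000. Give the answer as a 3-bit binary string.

100

Append 3 zeros: 101000001000000. Divide by 1101 (XOR where the leading bit is 1):
  pos 0: 1010 XOR 1101 = 0111
  pos 1: 1110 XOR 1101 = 0011
  pos 3: 1100 XOR 1101 = 0001
  pos 6: 1010 XOR 1101 = 0111
  pos 7: 1110 XOR 1101 = 0011
  pos 9: 1100 XOR 1101 = 0001
Remainder (last 3 bits) = 100. This is the CRC / FCS.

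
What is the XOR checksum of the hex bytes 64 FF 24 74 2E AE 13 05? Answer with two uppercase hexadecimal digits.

XOR the bytes together:
  start with 0x64
  0x64 ⊕ 0xFF = 0x9B
  0x9B ⊕ 0x24 = 0xBF
  0xBF ⊕ 0x74 = 0xCB
  0xCB ⊕ 0x2E = 0xE5
  0xE5 ⊕ 0xAE = 0x4B
  0x4B ⊕ 0x13 = 0x58
  0x58 ⊕ 0x05 = 0x5D

5D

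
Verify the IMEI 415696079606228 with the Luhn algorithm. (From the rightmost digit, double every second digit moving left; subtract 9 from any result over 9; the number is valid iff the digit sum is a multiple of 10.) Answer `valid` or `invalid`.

valid

From the right, keep odd positions and double even positions (subtract 9 from any doubled value over 9):
  doubled (positions 2,4,...): 4 3 3 5 3 3 2 → sum 23
  kept (positions 1,3,...): 8 2 0 9 0 9 5 4 → sum 37
Total = 60.
60 mod 10 = 0, so the number is valid.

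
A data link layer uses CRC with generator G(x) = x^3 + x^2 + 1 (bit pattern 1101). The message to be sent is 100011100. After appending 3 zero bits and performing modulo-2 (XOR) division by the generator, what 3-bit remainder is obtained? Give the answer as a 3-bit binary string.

011

Append 3 zeros: 100011100000. Divide by 1101 (XOR where the leading bit is 1):
  pos 0: 1000 XOR 1101 = 0101
  pos 1: 1011 XOR 1101 = 0110
  pos 2: 1101 XOR 1101 = 0000
  pos 6: 1000 XOR 1101 = 0101
  pos 7: 1010 XOR 1101 = 0111
  pos 8: 1110 XOR 1101 = 0011
Remainder (last 3 bits) = 011. This is the CRC / FCS.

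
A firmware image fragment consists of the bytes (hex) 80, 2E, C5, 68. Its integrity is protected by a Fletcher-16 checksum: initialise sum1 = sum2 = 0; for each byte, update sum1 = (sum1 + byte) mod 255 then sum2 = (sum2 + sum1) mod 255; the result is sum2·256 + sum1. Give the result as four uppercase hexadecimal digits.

Running sums (mod 255):
  after byte 0 (80): sum1=128, sum2=128
  after byte 1 (2E): sum1=174, sum2=47
  after byte 2 (C5): sum1=116, sum2=163
  after byte 3 (68): sum1=220, sum2=128
Checksum = sum2·256 + sum1 = 128·256 + 220 = 32988 = 0x80DC.

80DC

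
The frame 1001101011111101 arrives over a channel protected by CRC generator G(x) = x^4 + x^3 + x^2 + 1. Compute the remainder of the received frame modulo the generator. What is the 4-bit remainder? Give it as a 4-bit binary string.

0100

Modulo-2 division of 1001101011111101 by 11101:
  pos 0: 10011 XOR 11101 = 01110
  pos 1: 11100 XOR 11101 = 00001
  pos 5: 11011 XOR 11101 = 00110
  pos 7: 11011 XOR 11101 = 00110
  pos 9: 11011 XOR 11101 = 00110
  pos 11: 11001 XOR 11101 = 00100
Remainder = 0100 (nonzero — an error is detected).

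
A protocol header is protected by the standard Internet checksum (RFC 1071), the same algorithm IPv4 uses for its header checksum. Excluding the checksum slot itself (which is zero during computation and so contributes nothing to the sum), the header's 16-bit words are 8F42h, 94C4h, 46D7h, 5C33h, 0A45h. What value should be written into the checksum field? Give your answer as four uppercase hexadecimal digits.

2EA9

One's-complement addition (fold any carry out of bit 15 back into bit 0):
  0x8F42 + 0x94C4 = 0x12406 → wrap carry → 0x2407
  0x2407 + 0x46D7 = 0x06ADE
  0x6ADE + 0x5C33 = 0x0C711
  0xC711 + 0x0A45 = 0x0D156
One's-complement sum = 0xD156.
Checksum = ~0xD156 & 0xFFFF = 0x2EA9.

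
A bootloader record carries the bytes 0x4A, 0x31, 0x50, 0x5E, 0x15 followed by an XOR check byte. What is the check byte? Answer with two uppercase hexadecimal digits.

XOR the bytes together:
  start with 0x4A
  0x4A ⊕ 0x31 = 0x7B
  0x7B ⊕ 0x50 = 0x2B
  0x2B ⊕ 0x5E = 0x75
  0x75 ⊕ 0x15 = 0x60

60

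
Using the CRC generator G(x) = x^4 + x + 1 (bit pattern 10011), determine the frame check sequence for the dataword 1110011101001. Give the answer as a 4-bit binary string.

Append 4 zeros: 11100111010010000. Divide by 10011 (XOR where the leading bit is 1):
  pos 0: 11100 XOR 10011 = 01111
  pos 1: 11111 XOR 10011 = 01100
  pos 2: 11001 XOR 10011 = 01010
  pos 3: 10101 XOR 10011 = 00110
  pos 5: 11001 XOR 10011 = 01010
  pos 6: 10100 XOR 10011 = 00111
  pos 8: 11101 XOR 10011 = 01110
  pos 9: 11100 XOR 10011 = 01111
  pos 10: 11110 XOR 10011 = 01101
  pos 11: 11010 XOR 10011 = 01001
  pos 12: 10010 XOR 10011 = 00001
Remainder (last 4 bits) = 0001. This is the CRC / FCS.

0001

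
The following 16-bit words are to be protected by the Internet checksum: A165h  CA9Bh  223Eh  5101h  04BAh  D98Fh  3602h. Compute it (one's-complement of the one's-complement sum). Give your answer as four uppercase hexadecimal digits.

0C73

One's-complement addition (fold any carry out of bit 15 back into bit 0):
  0xA165 + 0xCA9B = 0x16C00 → wrap carry → 0x6C01
  0x6C01 + 0x223E = 0x08E3F
  0x8E3F + 0x5101 = 0x0DF40
  0xDF40 + 0x04BA = 0x0E3FA
  0xE3FA + 0xD98F = 0x1BD89 → wrap carry → 0xBD8A
  0xBD8A + 0x3602 = 0x0F38C
One's-complement sum = 0xF38C.
Checksum = ~0xF38C & 0xFFFF = 0x0C73.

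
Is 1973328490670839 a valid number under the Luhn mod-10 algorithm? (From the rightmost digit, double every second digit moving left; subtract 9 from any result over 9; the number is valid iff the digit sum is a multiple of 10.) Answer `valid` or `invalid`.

From the right, keep odd positions and double even positions (subtract 9 from any doubled value over 9):
  doubled (positions 2,4,...): 6 0 3 9 7 6 5 2 → sum 38
  kept (positions 1,3,...): 9 8 7 0 4 2 3 9 → sum 42
Total = 80.
80 mod 10 = 0, so the number is valid.

valid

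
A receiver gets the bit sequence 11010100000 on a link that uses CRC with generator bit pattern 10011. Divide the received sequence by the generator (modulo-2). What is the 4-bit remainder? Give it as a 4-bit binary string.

Modulo-2 division of 11010100000 by 10011:
  pos 0: 11010 XOR 10011 = 01001
  pos 1: 10011 XOR 10011 = 00000
Remainder = 0000 (zero — the frame passes the CRC check).

0000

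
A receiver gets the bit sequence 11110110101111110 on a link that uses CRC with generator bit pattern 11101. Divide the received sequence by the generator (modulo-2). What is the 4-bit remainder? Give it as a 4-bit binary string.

0100

Modulo-2 division of 11110110101111110 by 11101:
  pos 0: 11110 XOR 11101 = 00011
  pos 3: 11110 XOR 11101 = 00011
  pos 6: 11101 XOR 11101 = 00000
  pos 11: 11111 XOR 11101 = 00010
Remainder = 0100 (nonzero — an error is detected).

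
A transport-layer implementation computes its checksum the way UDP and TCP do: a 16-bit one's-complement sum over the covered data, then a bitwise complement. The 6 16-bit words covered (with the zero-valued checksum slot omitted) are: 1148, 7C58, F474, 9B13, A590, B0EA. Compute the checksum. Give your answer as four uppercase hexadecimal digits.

8C5B

One's-complement addition (fold any carry out of bit 15 back into bit 0):
  0x1148 + 0x7C58 = 0x08DA0
  0x8DA0 + 0xF474 = 0x18214 → wrap carry → 0x8215
  0x8215 + 0x9B13 = 0x11D28 → wrap carry → 0x1D29
  0x1D29 + 0xA590 = 0x0C2B9
  0xC2B9 + 0xB0EA = 0x173A3 → wrap carry → 0x73A4
One's-complement sum = 0x73A4.
Checksum = ~0x73A4 & 0xFFFF = 0x8C5B.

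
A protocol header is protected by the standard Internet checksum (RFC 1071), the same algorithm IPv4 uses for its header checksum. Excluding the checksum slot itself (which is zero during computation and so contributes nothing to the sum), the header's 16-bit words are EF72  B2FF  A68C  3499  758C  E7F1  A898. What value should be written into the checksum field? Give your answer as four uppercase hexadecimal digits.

One's-complement addition (fold any carry out of bit 15 back into bit 0):
  0xEF72 + 0xB2FF = 0x1A271 → wrap carry → 0xA272
  0xA272 + 0xA68C = 0x148FE → wrap carry → 0x48FF
  0x48FF + 0x3499 = 0x07D98
  0x7D98 + 0x758C = 0x0F324
  0xF324 + 0xE7F1 = 0x1DB15 → wrap carry → 0xDB16
  0xDB16 + 0xA898 = 0x183AE → wrap carry → 0x83AF
One's-complement sum = 0x83AF.
Checksum = ~0x83AF & 0xFFFF = 0x7C50.

7C50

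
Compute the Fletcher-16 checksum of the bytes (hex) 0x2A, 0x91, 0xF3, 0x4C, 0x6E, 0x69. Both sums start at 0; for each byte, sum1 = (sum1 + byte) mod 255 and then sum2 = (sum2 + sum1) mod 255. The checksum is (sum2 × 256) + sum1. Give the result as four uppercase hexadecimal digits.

Running sums (mod 255):
  after byte 0 (0x2A): sum1=42, sum2=42
  after byte 1 (0x91): sum1=187, sum2=229
  after byte 2 (0xF3): sum1=175, sum2=149
  after byte 3 (0x4C): sum1=251, sum2=145
  after byte 4 (0x6E): sum1=106, sum2=251
  after byte 5 (0x69): sum1=211, sum2=207
Checksum = sum2·256 + sum1 = 207·256 + 211 = 53203 = 0xCFD3.

CFD3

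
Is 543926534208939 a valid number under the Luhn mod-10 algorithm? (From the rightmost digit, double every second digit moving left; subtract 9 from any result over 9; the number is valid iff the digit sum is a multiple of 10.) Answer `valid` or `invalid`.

From the right, keep odd positions and double even positions (subtract 9 from any doubled value over 9):
  doubled (positions 2,4,...): 6 7 4 6 3 9 8 → sum 43
  kept (positions 1,3,...): 9 9 0 4 5 2 3 5 → sum 37
Total = 80.
80 mod 10 = 0, so the number is valid.

valid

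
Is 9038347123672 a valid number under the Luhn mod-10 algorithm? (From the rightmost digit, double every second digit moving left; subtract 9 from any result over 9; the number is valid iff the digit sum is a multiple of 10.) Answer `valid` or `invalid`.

From the right, keep odd positions and double even positions (subtract 9 from any doubled value over 9):
  doubled (positions 2,4,...): 5 6 2 8 7 0 → sum 28
  kept (positions 1,3,...): 2 6 2 7 3 3 9 → sum 32
Total = 60.
60 mod 10 = 0, so the number is valid.

valid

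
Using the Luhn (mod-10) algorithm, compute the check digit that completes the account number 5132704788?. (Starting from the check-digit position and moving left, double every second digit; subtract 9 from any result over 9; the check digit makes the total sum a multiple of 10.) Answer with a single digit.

5

Partial digits right→left: 8 8 7 4 0 7 2 3 1 5
Double every second digit counting from the check-digit position (so the 1st, 3rd, 5th, ... of the partial from the right).
  doubled (with −9 where >9): 7 5 0 4 2 → sum 18
  kept as-is: 8 4 7 3 5 → sum 27
Total = 18 + 27 = 45.
Check digit = (10 − (45 mod 10)) mod 10 = 5.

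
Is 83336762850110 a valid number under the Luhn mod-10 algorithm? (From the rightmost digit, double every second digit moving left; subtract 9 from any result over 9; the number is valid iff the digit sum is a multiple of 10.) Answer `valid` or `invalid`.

From the right, keep odd positions and double even positions (subtract 9 from any doubled value over 9):
  doubled (positions 2,4,...): 2 0 7 3 3 6 7 → sum 28
  kept (positions 1,3,...): 0 1 5 2 7 3 3 → sum 21
Total = 49.
49 mod 10 = 9, so the number is invalid.

invalid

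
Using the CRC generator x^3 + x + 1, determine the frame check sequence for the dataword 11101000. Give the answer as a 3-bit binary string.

000

Append 3 zeros: 11101000000. Divide by 1011 (XOR where the leading bit is 1):
  pos 0: 1110 XOR 1011 = 0101
  pos 1: 1011 XOR 1011 = 0000
Remainder (last 3 bits) = 000. This is the CRC / FCS.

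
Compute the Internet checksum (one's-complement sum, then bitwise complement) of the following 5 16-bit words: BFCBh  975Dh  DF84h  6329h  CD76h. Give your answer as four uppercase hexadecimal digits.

98B1

One's-complement addition (fold any carry out of bit 15 back into bit 0):
  0xBFCB + 0x975D = 0x15728 → wrap carry → 0x5729
  0x5729 + 0xDF84 = 0x136AD → wrap carry → 0x36AE
  0x36AE + 0x6329 = 0x099D7
  0x99D7 + 0xCD76 = 0x1674D → wrap carry → 0x674E
One's-complement sum = 0x674E.
Checksum = ~0x674E & 0xFFFF = 0x98B1.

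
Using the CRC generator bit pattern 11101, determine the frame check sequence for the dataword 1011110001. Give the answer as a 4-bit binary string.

0000

Append 4 zeros: 10111100010000. Divide by 11101 (XOR where the leading bit is 1):
  pos 0: 10111 XOR 11101 = 01010
  pos 1: 10101 XOR 11101 = 01000
  pos 2: 10000 XOR 11101 = 01101
  pos 3: 11010 XOR 11101 = 00111
  pos 5: 11101 XOR 11101 = 00000
Remainder (last 4 bits) = 0000. This is the CRC / FCS.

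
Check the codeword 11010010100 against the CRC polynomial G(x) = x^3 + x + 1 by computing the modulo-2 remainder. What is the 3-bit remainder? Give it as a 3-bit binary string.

100

Modulo-2 division of 11010010100 by 1011:
  pos 0: 1101 XOR 1011 = 0110
  pos 1: 1100 XOR 1011 = 0111
  pos 2: 1110 XOR 1011 = 0101
  pos 3: 1011 XOR 1011 = 0000
Remainder = 100 (nonzero — an error is detected).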